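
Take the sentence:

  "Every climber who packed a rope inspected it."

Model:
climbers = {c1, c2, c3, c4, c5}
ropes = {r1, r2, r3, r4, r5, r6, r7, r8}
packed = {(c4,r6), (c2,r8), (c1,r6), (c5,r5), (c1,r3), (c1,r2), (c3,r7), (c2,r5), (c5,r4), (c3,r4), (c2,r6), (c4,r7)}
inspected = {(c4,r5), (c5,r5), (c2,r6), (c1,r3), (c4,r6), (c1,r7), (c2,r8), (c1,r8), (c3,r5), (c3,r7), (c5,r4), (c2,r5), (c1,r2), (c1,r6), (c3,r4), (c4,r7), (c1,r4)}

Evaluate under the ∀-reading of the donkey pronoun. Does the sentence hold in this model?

"it" takes "a rope" as antecedent — a donkey pronoun bound across the clause boundary.
Strong reading: for every (c,r) with packed(c,r), inspected(c,r).
Restrictor pairs: (c1,r2) ✓  (c1,r3) ✓  (c1,r6) ✓  (c2,r5) ✓  (c2,r6) ✓  (c2,r8) ✓  (c3,r4) ✓  (c3,r7) ✓  (c4,r6) ✓  (c4,r7) ✓  (c5,r4) ✓  (c5,r5) ✓
Every restrictor pair satisfies the scope.

True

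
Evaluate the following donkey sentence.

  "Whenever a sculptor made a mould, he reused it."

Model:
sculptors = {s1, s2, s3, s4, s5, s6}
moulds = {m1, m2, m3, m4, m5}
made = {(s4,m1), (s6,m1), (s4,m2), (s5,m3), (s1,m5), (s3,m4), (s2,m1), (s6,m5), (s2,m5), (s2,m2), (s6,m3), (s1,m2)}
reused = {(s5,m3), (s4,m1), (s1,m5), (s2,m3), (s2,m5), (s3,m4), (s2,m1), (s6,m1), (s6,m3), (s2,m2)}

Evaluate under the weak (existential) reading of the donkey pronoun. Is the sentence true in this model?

True

"it" takes "a mould" as antecedent — a donkey pronoun bound across the clause boundary.
Weak reading: every sculptor s with some made-mould has at least one made-mould m such that reused(s,m).
Per sculptor: s1:✓  s2:✓  s3:✓  s4:✓  s5:✓  s6:✓
Every sculptor in the restrictor has a witness.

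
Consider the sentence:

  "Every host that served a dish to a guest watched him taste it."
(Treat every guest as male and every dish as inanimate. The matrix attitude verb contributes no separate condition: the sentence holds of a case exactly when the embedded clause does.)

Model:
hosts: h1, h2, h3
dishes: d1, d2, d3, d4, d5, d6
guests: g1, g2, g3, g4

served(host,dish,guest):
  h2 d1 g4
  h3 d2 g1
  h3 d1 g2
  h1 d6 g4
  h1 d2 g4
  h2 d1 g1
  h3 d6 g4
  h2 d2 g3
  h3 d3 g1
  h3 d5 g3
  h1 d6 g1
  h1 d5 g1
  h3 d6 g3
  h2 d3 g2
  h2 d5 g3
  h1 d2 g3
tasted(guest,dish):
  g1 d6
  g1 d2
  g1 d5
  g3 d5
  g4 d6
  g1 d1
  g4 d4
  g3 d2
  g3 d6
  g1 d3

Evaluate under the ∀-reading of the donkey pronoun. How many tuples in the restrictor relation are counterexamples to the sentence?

4

"him" takes "a guest" as antecedent and "it" takes "a dish"; both are donkey pronouns co-varying with the restrictor.
Strong reading: for every (h,d,g) with served(h,d,g), tasted(g,d).
Restrictor triples: (h1,d2,g3)→tasted(g3,d2) ✓  (h1,d2,g4)→tasted(g4,d2) ✗  (h1,d5,g1)→tasted(g1,d5) ✓  (h1,d6,g1)→tasted(g1,d6) ✓  (h1,d6,g4)→tasted(g4,d6) ✓  (h2,d1,g1)→tasted(g1,d1) ✓  (h2,d1,g4)→tasted(g4,d1) ✗  (h2,d2,g3)→tasted(g3,d2) ✓  (h2,d3,g2)→tasted(g2,d3) ✗  (h2,d5,g3)→tasted(g3,d5) ✓  (h3,d1,g2)→tasted(g2,d1) ✗  (h3,d2,g1)→tasted(g1,d2) ✓  (h3,d3,g1)→tasted(g1,d3) ✓  (h3,d5,g3)→tasted(g3,d5) ✓  (h3,d6,g3)→tasted(g3,d6) ✓  (h3,d6,g4)→tasted(g4,d6) ✓
Counterexamples (restrictor triples failing the scope): 4.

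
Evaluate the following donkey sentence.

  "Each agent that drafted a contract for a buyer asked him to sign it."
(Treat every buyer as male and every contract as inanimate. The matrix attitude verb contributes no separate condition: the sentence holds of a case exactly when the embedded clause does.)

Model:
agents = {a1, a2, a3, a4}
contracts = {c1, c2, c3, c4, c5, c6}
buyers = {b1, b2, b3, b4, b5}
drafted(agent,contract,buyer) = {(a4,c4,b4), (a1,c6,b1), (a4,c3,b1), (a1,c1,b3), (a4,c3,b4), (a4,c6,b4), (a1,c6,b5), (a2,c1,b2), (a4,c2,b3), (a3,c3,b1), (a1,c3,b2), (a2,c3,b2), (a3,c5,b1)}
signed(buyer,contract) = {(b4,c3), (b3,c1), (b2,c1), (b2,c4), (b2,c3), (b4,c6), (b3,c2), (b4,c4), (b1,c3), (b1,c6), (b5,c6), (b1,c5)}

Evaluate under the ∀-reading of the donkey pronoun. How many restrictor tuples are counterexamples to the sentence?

"him" takes "a buyer" as antecedent and "it" takes "a contract"; both are donkey pronouns co-varying with the restrictor.
Strong reading: for every (a,c,b) with drafted(a,c,b), signed(b,c).
Restrictor triples: (a1,c1,b3)→signed(b3,c1) ✓  (a1,c3,b2)→signed(b2,c3) ✓  (a1,c6,b1)→signed(b1,c6) ✓  (a1,c6,b5)→signed(b5,c6) ✓  (a2,c1,b2)→signed(b2,c1) ✓  (a2,c3,b2)→signed(b2,c3) ✓  (a3,c3,b1)→signed(b1,c3) ✓  (a3,c5,b1)→signed(b1,c5) ✓  (a4,c2,b3)→signed(b3,c2) ✓  (a4,c3,b1)→signed(b1,c3) ✓  (a4,c3,b4)→signed(b4,c3) ✓  (a4,c4,b4)→signed(b4,c4) ✓  (a4,c6,b4)→signed(b4,c6) ✓
Counterexamples (restrictor triples failing the scope): 0.

0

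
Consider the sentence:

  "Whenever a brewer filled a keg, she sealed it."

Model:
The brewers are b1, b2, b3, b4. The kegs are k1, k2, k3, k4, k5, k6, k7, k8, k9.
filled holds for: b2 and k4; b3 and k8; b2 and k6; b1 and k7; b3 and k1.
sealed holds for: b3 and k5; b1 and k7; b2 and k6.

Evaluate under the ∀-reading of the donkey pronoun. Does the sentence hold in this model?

"it" takes "a keg" as antecedent — a donkey pronoun bound across the clause boundary.
Strong reading: for every (b,k) with filled(b,k), sealed(b,k).
Restrictor pairs: (b1,k7) ✓  (b2,k4) ✗  (b2,k6) ✓  (b3,k1) ✗  (b3,k8) ✗
Counterexample: (b2,k4) is in filled but fails the scope.

False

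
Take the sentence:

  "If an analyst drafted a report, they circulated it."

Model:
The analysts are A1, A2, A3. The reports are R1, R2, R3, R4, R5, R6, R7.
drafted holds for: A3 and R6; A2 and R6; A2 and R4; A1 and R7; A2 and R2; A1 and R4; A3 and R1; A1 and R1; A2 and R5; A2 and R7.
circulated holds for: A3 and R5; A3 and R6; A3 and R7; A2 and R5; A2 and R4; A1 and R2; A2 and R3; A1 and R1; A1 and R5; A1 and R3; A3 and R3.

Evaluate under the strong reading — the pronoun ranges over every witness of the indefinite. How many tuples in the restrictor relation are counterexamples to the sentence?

"it" takes "a report" as antecedent — a donkey pronoun bound across the clause boundary.
Strong reading: for every (a,r) with drafted(a,r), circulated(a,r).
Restrictor pairs: (A1,R1) ✓  (A1,R4) ✗  (A1,R7) ✗  (A2,R2) ✗  (A2,R4) ✓  (A2,R5) ✓  (A2,R6) ✗  (A2,R7) ✗  (A3,R1) ✗  (A3,R6) ✓
Counterexamples (restrictor pairs failing the scope): 6.

6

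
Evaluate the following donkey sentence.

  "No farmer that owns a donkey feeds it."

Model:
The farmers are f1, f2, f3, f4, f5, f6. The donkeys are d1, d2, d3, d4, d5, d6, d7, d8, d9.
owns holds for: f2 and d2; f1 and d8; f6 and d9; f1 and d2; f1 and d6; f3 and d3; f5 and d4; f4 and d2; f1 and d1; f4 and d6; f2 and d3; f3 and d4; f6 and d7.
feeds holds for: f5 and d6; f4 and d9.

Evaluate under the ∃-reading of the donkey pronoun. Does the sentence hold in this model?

"it" takes "a donkey" as antecedent — a donkey pronoun bound across the clause boundary.
Truth condition: for no (f,d) with owns(f,d) does feeds(f,d) hold.
Restrictor pairs — does the scope hold? (f1,d1):fails  (f1,d2):fails  (f1,d6):fails  (f1,d8):fails  (f2,d2):fails  (f2,d3):fails  (f3,d3):fails  (f3,d4):fails  (f4,d2):fails  (f4,d6):fails  (f5,d4):fails  (f6,d7):fails  (f6,d9):fails
Scope holds for no restrictor pair, so the sentence is true.

True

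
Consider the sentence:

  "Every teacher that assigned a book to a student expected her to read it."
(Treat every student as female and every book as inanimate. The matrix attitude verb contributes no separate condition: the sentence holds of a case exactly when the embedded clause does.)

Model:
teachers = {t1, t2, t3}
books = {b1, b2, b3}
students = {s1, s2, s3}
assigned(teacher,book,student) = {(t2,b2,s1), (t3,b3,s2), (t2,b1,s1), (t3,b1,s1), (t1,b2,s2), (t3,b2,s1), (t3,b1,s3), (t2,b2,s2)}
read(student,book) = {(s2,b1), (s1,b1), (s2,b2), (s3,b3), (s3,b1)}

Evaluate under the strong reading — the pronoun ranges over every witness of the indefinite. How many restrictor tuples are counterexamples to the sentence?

"her" takes "a student" as antecedent and "it" takes "a book"; both are donkey pronouns co-varying with the restrictor.
Strong reading: for every (t,b,s) with assigned(t,b,s), read(s,b).
Restrictor triples: (t1,b2,s2)→read(s2,b2) ✓  (t2,b1,s1)→read(s1,b1) ✓  (t2,b2,s1)→read(s1,b2) ✗  (t2,b2,s2)→read(s2,b2) ✓  (t3,b1,s1)→read(s1,b1) ✓  (t3,b1,s3)→read(s3,b1) ✓  (t3,b2,s1)→read(s1,b2) ✗  (t3,b3,s2)→read(s2,b3) ✗
Counterexamples (restrictor triples failing the scope): 3.

3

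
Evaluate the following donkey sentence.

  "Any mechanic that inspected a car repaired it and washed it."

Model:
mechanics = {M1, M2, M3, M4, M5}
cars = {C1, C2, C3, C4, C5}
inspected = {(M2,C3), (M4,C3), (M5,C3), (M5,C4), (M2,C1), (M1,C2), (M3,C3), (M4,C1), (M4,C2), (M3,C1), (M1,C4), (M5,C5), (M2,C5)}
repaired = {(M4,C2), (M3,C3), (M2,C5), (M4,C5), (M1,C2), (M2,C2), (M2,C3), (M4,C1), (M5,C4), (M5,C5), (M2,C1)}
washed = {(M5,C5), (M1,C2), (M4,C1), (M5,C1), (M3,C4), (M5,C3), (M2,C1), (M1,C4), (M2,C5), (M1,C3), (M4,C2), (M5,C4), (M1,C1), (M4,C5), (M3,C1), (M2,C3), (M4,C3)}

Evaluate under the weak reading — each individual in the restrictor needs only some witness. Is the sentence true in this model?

"it" takes "a car" as antecedent — a donkey pronoun bound across the clause boundary.
Weak reading: every mechanic m with some inspected-car has at least one inspected-car c such that repaired(m,c) ∧ washed(m,c).
Per mechanic: M1:✓  M2:✓  M3:✗  M4:✓  M5:✓
M3 has no witness among its inspected-cars.

False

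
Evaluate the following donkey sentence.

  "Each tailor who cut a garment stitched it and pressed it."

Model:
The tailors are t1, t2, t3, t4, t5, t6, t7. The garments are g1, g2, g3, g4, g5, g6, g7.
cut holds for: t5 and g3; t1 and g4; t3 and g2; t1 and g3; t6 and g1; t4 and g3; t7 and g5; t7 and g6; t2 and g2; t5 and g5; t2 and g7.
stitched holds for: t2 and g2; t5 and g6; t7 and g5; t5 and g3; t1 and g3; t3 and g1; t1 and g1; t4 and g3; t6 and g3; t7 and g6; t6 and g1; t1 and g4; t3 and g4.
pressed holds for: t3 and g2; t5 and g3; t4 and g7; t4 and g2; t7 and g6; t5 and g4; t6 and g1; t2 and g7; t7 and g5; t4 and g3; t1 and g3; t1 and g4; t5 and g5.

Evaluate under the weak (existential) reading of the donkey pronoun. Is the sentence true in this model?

False

"it" takes "a garment" as antecedent — a donkey pronoun bound across the clause boundary.
Weak reading: every tailor t with some cut-garment has at least one cut-garment g such that stitched(t,g) ∧ pressed(t,g).
Per tailor: t1:✓  t2:✗  t3:✗  t4:✓  t5:✓  t6:✓  t7:✓
t2 has no witness among its cut-garments.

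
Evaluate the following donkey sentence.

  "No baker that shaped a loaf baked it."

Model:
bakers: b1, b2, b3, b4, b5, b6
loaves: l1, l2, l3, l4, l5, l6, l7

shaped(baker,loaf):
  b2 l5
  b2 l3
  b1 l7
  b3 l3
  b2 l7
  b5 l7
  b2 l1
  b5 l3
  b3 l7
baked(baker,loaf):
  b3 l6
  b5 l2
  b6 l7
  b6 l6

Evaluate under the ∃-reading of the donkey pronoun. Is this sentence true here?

True

"it" takes "a loaf" as antecedent — a donkey pronoun bound across the clause boundary.
Truth condition: for no (b,l) with shaped(b,l) does baked(b,l) hold.
Restrictor pairs — does the scope hold? (b1,l7):fails  (b2,l1):fails  (b2,l3):fails  (b2,l5):fails  (b2,l7):fails  (b3,l3):fails  (b3,l7):fails  (b5,l3):fails  (b5,l7):fails
Scope holds for no restrictor pair, so the sentence is true.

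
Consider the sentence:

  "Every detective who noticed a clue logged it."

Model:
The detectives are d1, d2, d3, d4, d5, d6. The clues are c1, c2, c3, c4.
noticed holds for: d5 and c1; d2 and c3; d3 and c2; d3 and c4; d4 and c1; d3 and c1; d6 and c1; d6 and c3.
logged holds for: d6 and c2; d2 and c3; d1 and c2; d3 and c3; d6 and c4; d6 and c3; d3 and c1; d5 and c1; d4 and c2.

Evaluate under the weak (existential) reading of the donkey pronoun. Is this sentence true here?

False

"it" takes "a clue" as antecedent — a donkey pronoun bound across the clause boundary.
Weak reading: every detective d with some noticed-clue has at least one noticed-clue c such that logged(d,c).
Per detective: d2:✓  d3:✓  d4:✗  d5:✓  d6:✓
d4 has no witness among its noticed-clues.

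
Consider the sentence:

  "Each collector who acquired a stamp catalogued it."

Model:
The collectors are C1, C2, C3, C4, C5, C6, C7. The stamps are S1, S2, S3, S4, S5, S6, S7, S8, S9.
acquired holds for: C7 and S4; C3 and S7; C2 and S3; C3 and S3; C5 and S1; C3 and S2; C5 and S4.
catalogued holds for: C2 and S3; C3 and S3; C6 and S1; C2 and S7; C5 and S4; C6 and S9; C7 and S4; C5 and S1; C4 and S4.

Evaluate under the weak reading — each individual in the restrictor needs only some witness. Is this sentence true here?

True

"it" takes "a stamp" as antecedent — a donkey pronoun bound across the clause boundary.
Weak reading: every collector c with some acquired-stamp has at least one acquired-stamp s such that catalogued(c,s).
Per collector: C2:✓  C3:✓  C5:✓  C7:✓
Every collector in the restrictor has a witness.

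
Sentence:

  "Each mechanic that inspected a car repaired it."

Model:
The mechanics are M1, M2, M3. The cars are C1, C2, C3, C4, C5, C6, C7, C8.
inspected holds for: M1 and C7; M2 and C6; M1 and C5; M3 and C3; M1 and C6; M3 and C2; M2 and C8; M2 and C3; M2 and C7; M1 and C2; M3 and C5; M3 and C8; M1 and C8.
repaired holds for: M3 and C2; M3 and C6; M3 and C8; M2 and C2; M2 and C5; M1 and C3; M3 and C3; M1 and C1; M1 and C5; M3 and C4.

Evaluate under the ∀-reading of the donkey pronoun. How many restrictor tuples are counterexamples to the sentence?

9

"it" takes "a car" as antecedent — a donkey pronoun bound across the clause boundary.
Strong reading: for every (m,c) with inspected(m,c), repaired(m,c).
Restrictor pairs: (M1,C2) ✗  (M1,C5) ✓  (M1,C6) ✗  (M1,C7) ✗  (M1,C8) ✗  (M2,C3) ✗  (M2,C6) ✗  (M2,C7) ✗  (M2,C8) ✗  (M3,C2) ✓  (M3,C3) ✓  (M3,C5) ✗  (M3,C8) ✓
Counterexamples (restrictor pairs failing the scope): 9.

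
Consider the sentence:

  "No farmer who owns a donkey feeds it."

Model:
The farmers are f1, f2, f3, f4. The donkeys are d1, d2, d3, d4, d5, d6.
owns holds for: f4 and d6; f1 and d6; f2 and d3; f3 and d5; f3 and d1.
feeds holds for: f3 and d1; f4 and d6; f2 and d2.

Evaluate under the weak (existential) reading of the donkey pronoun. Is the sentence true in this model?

"it" takes "a donkey" as antecedent — a donkey pronoun bound across the clause boundary.
Truth condition: for no (f,d) with owns(f,d) does feeds(f,d) hold.
Restrictor pairs — does the scope hold? (f1,d6):fails  (f2,d3):fails  (f3,d1):holds  (f3,d5):fails  (f4,d6):holds
Scope holds for 2 pair(s), so the sentence is false.

False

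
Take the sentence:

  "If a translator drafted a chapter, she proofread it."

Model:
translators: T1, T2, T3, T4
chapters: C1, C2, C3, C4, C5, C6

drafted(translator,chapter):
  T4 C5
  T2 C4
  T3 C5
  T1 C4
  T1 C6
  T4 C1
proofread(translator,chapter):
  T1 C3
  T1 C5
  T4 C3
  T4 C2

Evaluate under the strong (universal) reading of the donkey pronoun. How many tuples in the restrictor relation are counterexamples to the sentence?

6

"it" takes "a chapter" as antecedent — a donkey pronoun bound across the clause boundary.
Strong reading: for every (t,c) with drafted(t,c), proofread(t,c).
Restrictor pairs: (T1,C4) ✗  (T1,C6) ✗  (T2,C4) ✗  (T3,C5) ✗  (T4,C1) ✗  (T4,C5) ✗
Counterexamples (restrictor pairs failing the scope): 6.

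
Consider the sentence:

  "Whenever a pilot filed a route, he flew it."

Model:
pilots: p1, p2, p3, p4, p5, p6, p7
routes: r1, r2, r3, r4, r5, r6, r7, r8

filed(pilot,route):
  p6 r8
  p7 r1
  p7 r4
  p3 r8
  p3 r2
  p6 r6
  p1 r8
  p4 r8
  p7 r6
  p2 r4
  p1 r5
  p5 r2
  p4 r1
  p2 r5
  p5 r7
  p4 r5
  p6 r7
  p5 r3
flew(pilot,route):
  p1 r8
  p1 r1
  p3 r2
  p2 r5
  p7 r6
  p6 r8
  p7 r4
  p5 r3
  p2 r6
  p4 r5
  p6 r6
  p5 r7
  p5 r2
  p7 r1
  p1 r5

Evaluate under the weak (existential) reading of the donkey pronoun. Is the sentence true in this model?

"it" takes "a route" as antecedent — a donkey pronoun bound across the clause boundary.
Weak reading: every pilot p with some filed-route has at least one filed-route r such that flew(p,r).
Per pilot: p1:✓  p2:✓  p3:✓  p4:✓  p5:✓  p6:✓  p7:✓
Every pilot in the restrictor has a witness.

True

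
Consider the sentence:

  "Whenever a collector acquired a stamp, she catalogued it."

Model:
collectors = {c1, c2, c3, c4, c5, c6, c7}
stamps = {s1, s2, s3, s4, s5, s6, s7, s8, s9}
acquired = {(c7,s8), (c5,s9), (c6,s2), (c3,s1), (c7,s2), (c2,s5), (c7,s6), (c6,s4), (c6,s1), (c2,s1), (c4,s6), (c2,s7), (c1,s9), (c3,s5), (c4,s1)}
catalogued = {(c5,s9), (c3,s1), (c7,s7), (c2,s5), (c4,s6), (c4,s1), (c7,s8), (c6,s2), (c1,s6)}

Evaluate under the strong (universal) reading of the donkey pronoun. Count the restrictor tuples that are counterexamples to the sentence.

8

"it" takes "a stamp" as antecedent — a donkey pronoun bound across the clause boundary.
Strong reading: for every (c,s) with acquired(c,s), catalogued(c,s).
Restrictor pairs: (c1,s9) ✗  (c2,s1) ✗  (c2,s5) ✓  (c2,s7) ✗  (c3,s1) ✓  (c3,s5) ✗  (c4,s1) ✓  (c4,s6) ✓  (c5,s9) ✓  (c6,s1) ✗  (c6,s2) ✓  (c6,s4) ✗  (c7,s2) ✗  (c7,s6) ✗  (c7,s8) ✓
Counterexamples (restrictor pairs failing the scope): 8.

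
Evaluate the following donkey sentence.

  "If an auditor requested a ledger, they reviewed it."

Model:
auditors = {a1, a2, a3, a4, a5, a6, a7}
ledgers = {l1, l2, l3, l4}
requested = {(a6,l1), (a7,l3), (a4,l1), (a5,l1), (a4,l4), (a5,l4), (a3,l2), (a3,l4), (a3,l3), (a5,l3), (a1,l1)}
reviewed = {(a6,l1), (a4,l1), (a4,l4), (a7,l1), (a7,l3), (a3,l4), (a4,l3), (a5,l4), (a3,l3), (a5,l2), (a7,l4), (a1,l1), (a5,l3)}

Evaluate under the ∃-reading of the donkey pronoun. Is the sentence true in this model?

"it" takes "a ledger" as antecedent — a donkey pronoun bound across the clause boundary.
Weak reading: every auditor a with some requested-ledger has at least one requested-ledger l such that reviewed(a,l).
Per auditor: a1:✓  a3:✓  a4:✓  a5:✓  a6:✓  a7:✓
Every auditor in the restrictor has a witness.

True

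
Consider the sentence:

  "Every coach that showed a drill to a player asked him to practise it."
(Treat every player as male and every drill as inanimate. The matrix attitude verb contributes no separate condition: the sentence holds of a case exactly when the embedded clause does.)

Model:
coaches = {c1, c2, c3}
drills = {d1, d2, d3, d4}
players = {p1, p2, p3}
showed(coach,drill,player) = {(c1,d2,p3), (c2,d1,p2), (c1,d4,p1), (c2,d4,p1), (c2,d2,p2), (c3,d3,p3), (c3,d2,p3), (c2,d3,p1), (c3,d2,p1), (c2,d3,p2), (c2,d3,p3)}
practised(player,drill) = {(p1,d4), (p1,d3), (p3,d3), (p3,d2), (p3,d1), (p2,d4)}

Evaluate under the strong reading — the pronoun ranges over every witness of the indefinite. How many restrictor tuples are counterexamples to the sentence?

4

"him" takes "a player" as antecedent and "it" takes "a drill"; both are donkey pronouns co-varying with the restrictor.
Strong reading: for every (c,d,p) with showed(c,d,p), practised(p,d).
Restrictor triples: (c1,d2,p3)→practised(p3,d2) ✓  (c1,d4,p1)→practised(p1,d4) ✓  (c2,d1,p2)→practised(p2,d1) ✗  (c2,d2,p2)→practised(p2,d2) ✗  (c2,d3,p1)→practised(p1,d3) ✓  (c2,d3,p2)→practised(p2,d3) ✗  (c2,d3,p3)→practised(p3,d3) ✓  (c2,d4,p1)→practised(p1,d4) ✓  (c3,d2,p1)→practised(p1,d2) ✗  (c3,d2,p3)→practised(p3,d2) ✓  (c3,d3,p3)→practised(p3,d3) ✓
Counterexamples (restrictor triples failing the scope): 4.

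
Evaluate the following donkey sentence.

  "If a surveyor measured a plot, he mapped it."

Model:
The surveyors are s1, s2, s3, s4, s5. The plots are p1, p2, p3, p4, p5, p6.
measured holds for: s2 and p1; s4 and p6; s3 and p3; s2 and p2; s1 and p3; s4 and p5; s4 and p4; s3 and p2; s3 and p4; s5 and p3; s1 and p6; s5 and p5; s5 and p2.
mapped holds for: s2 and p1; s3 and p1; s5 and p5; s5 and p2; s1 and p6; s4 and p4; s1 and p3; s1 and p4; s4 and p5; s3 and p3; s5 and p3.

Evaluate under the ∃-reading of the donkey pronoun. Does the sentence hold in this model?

True

"it" takes "a plot" as antecedent — a donkey pronoun bound across the clause boundary.
Weak reading: every surveyor s with some measured-plot has at least one measured-plot p such that mapped(s,p).
Per surveyor: s1:✓  s2:✓  s3:✓  s4:✓  s5:✓
Every surveyor in the restrictor has a witness.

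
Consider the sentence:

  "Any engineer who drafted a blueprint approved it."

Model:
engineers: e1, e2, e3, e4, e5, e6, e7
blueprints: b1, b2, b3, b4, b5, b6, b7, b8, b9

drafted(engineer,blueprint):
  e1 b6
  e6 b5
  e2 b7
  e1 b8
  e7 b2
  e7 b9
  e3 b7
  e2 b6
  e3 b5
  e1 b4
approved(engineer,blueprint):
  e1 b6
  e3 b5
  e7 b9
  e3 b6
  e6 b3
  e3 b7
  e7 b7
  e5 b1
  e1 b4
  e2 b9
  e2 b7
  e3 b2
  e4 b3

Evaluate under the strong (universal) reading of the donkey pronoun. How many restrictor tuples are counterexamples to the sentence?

4

"it" takes "a blueprint" as antecedent — a donkey pronoun bound across the clause boundary.
Strong reading: for every (e,b) with drafted(e,b), approved(e,b).
Restrictor pairs: (e1,b4) ✓  (e1,b6) ✓  (e1,b8) ✗  (e2,b6) ✗  (e2,b7) ✓  (e3,b5) ✓  (e3,b7) ✓  (e6,b5) ✗  (e7,b2) ✗  (e7,b9) ✓
Counterexamples (restrictor pairs failing the scope): 4.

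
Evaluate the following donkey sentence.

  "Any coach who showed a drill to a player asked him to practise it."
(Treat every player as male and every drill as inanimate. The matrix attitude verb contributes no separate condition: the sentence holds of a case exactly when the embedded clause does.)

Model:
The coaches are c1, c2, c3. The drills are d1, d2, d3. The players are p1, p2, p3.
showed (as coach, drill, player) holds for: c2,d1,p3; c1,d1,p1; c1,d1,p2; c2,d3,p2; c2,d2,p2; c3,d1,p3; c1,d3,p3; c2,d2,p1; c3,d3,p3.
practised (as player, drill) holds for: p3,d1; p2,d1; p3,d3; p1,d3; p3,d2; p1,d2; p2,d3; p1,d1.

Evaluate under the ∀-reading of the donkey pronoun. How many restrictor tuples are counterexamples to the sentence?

1

"him" takes "a player" as antecedent and "it" takes "a drill"; both are donkey pronouns co-varying with the restrictor.
Strong reading: for every (c,d,p) with showed(c,d,p), practised(p,d).
Restrictor triples: (c1,d1,p1)→practised(p1,d1) ✓  (c1,d1,p2)→practised(p2,d1) ✓  (c1,d3,p3)→practised(p3,d3) ✓  (c2,d1,p3)→practised(p3,d1) ✓  (c2,d2,p1)→practised(p1,d2) ✓  (c2,d2,p2)→practised(p2,d2) ✗  (c2,d3,p2)→practised(p2,d3) ✓  (c3,d1,p3)→practised(p3,d1) ✓  (c3,d3,p3)→practised(p3,d3) ✓
Counterexamples (restrictor triples failing the scope): 1.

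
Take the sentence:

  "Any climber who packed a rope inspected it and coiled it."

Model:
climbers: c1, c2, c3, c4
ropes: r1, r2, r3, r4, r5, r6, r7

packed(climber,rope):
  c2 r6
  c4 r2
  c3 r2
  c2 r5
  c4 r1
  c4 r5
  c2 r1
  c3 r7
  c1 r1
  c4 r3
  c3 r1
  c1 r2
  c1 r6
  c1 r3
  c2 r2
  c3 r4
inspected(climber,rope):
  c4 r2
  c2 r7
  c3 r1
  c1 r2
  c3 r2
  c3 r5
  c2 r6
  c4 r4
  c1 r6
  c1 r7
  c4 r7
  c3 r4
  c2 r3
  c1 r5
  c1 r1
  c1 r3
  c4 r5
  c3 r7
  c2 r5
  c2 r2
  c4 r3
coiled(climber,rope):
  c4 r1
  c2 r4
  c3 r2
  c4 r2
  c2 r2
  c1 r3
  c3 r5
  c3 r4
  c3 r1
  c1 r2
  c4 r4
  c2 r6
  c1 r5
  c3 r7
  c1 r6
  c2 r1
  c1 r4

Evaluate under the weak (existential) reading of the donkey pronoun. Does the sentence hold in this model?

"it" takes "a rope" as antecedent — a donkey pronoun bound across the clause boundary.
Weak reading: every climber c with some packed-rope has at least one packed-rope r such that inspected(c,r) ∧ coiled(c,r).
Per climber: c1:✓  c2:✓  c3:✓  c4:✓
Every climber in the restrictor has a witness.

True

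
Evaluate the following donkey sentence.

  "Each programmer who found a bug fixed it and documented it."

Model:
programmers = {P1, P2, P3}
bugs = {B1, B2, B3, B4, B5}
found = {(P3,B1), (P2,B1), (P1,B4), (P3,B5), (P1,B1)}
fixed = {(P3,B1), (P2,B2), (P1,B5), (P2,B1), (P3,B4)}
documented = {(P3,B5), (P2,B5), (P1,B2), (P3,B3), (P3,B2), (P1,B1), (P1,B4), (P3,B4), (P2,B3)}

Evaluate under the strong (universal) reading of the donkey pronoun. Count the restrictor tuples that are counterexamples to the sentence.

5

"it" takes "a bug" as antecedent — a donkey pronoun bound across the clause boundary.
Strong reading: for every (p,b) with found(p,b), fixed(p,b) ∧ documented(p,b).
Restrictor pairs: (P1,B1) ✗  (P1,B4) ✗  (P2,B1) ✗  (P3,B1) ✗  (P3,B5) ✗
Counterexamples (restrictor pairs failing the scope): 5.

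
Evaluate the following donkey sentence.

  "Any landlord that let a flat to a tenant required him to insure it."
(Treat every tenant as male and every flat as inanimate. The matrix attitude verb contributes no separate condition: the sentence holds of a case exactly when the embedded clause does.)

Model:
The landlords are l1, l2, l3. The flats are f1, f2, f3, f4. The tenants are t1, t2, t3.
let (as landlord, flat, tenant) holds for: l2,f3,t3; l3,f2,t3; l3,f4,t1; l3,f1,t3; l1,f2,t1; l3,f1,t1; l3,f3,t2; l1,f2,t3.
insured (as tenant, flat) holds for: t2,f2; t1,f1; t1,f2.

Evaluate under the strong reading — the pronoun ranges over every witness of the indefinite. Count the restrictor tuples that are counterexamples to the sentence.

"him" takes "a tenant" as antecedent and "it" takes "a flat"; both are donkey pronouns co-varying with the restrictor.
Strong reading: for every (l,f,t) with let(l,f,t), insured(t,f).
Restrictor triples: (l1,f2,t1)→insured(t1,f2) ✓  (l1,f2,t3)→insured(t3,f2) ✗  (l2,f3,t3)→insured(t3,f3) ✗  (l3,f1,t1)→insured(t1,f1) ✓  (l3,f1,t3)→insured(t3,f1) ✗  (l3,f2,t3)→insured(t3,f2) ✗  (l3,f3,t2)→insured(t2,f3) ✗  (l3,f4,t1)→insured(t1,f4) ✗
Counterexamples (restrictor triples failing the scope): 6.

6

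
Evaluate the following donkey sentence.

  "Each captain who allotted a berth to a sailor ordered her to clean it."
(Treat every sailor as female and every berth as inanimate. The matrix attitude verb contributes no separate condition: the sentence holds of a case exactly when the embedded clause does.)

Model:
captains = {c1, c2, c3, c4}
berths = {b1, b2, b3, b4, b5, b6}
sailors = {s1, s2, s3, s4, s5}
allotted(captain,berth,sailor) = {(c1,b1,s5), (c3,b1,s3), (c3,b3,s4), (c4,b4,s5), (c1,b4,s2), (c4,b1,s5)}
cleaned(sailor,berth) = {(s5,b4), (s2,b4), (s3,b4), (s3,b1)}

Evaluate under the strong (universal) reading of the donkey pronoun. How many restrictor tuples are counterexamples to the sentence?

"her" takes "a sailor" as antecedent and "it" takes "a berth"; both are donkey pronouns co-varying with the restrictor.
Strong reading: for every (c,b,s) with allotted(c,b,s), cleaned(s,b).
Restrictor triples: (c1,b1,s5)→cleaned(s5,b1) ✗  (c1,b4,s2)→cleaned(s2,b4) ✓  (c3,b1,s3)→cleaned(s3,b1) ✓  (c3,b3,s4)→cleaned(s4,b3) ✗  (c4,b1,s5)→cleaned(s5,b1) ✗  (c4,b4,s5)→cleaned(s5,b4) ✓
Counterexamples (restrictor triples failing the scope): 3.

3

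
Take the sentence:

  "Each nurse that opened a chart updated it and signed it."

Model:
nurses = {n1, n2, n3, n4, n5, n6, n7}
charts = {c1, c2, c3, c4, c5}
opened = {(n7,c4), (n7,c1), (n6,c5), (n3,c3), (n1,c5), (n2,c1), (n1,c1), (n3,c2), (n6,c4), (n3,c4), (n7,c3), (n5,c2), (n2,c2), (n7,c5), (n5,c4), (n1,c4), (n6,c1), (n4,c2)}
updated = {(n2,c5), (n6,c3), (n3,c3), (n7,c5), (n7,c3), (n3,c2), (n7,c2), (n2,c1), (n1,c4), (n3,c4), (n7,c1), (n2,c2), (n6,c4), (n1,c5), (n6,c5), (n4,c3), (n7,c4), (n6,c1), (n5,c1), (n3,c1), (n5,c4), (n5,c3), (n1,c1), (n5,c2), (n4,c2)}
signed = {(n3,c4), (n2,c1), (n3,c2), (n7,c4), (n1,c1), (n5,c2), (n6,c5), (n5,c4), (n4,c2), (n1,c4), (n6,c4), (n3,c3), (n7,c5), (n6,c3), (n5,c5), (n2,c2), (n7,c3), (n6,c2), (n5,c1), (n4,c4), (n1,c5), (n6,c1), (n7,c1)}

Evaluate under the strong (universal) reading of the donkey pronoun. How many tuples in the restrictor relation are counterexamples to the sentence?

"it" takes "a chart" as antecedent — a donkey pronoun bound across the clause boundary.
Strong reading: for every (n,c) with opened(n,c), updated(n,c) ∧ signed(n,c).
Restrictor pairs: (n1,c1) ✓  (n1,c4) ✓  (n1,c5) ✓  (n2,c1) ✓  (n2,c2) ✓  (n3,c2) ✓  (n3,c3) ✓  (n3,c4) ✓  (n4,c2) ✓  (n5,c2) ✓  (n5,c4) ✓  (n6,c1) ✓  (n6,c4) ✓  (n6,c5) ✓  (n7,c1) ✓  (n7,c3) ✓  (n7,c4) ✓  (n7,c5) ✓
Counterexamples (restrictor pairs failing the scope): 0.

0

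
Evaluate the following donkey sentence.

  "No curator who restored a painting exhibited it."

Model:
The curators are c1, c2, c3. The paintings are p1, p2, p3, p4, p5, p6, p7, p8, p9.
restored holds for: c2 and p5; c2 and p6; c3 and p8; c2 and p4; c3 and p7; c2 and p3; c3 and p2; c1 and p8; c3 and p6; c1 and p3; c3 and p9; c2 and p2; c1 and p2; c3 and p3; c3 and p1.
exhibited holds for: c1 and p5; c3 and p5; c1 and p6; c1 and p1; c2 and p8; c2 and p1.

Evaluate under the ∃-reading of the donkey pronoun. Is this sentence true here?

True

"it" takes "a painting" as antecedent — a donkey pronoun bound across the clause boundary.
Truth condition: for no (c,p) with restored(c,p) does exhibited(c,p) hold.
Restrictor pairs — does the scope hold? (c1,p2):fails  (c1,p3):fails  (c1,p8):fails  (c2,p2):fails  (c2,p3):fails  (c2,p4):fails  (c2,p5):fails  (c2,p6):fails  (c3,p1):fails  (c3,p2):fails  (c3,p3):fails  (c3,p6):fails  (c3,p7):fails  (c3,p8):fails  (c3,p9):fails
Scope holds for no restrictor pair, so the sentence is true.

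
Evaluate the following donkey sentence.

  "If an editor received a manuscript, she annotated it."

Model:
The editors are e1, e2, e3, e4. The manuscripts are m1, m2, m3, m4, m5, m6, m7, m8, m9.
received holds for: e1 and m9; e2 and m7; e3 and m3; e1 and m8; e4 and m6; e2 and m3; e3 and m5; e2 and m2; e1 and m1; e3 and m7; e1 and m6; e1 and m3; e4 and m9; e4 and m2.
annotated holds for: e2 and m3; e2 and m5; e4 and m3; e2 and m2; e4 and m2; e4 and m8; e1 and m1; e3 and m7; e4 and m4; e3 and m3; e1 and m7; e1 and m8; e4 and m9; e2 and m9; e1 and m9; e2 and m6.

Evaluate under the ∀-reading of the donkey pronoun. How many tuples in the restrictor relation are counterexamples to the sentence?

5

"it" takes "a manuscript" as antecedent — a donkey pronoun bound across the clause boundary.
Strong reading: for every (e,m) with received(e,m), annotated(e,m).
Restrictor pairs: (e1,m1) ✓  (e1,m3) ✗  (e1,m6) ✗  (e1,m8) ✓  (e1,m9) ✓  (e2,m2) ✓  (e2,m3) ✓  (e2,m7) ✗  (e3,m3) ✓  (e3,m5) ✗  (e3,m7) ✓  (e4,m2) ✓  (e4,m6) ✗  (e4,m9) ✓
Counterexamples (restrictor pairs failing the scope): 5.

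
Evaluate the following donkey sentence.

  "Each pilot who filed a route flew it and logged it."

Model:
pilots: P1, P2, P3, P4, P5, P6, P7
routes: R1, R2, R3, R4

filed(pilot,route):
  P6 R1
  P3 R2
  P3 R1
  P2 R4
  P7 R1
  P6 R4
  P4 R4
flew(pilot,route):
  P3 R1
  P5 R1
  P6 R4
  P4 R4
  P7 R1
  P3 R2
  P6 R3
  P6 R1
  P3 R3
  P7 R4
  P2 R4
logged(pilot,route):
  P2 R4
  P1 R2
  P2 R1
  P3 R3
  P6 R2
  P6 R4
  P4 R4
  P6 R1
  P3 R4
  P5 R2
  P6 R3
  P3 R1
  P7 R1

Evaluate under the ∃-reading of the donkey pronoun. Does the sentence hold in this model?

True

"it" takes "a route" as antecedent — a donkey pronoun bound across the clause boundary.
Weak reading: every pilot p with some filed-route has at least one filed-route r such that flew(p,r) ∧ logged(p,r).
Per pilot: P2:✓  P3:✓  P4:✓  P6:✓  P7:✓
Every pilot in the restrictor has a witness.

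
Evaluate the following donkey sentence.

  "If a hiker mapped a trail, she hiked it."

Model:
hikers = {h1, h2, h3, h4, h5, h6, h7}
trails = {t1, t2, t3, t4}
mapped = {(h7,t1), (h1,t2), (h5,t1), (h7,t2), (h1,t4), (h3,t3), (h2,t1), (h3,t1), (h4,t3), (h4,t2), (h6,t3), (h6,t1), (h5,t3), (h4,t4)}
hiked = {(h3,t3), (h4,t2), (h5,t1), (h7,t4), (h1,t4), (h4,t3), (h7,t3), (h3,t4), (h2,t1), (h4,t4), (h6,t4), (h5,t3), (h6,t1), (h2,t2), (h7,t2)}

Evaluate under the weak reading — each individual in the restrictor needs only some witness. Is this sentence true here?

"it" takes "a trail" as antecedent — a donkey pronoun bound across the clause boundary.
Weak reading: every hiker h with some mapped-trail has at least one mapped-trail t such that hiked(h,t).
Per hiker: h1:✓  h2:✓  h3:✓  h4:✓  h5:✓  h6:✓  h7:✓
Every hiker in the restrictor has a witness.

True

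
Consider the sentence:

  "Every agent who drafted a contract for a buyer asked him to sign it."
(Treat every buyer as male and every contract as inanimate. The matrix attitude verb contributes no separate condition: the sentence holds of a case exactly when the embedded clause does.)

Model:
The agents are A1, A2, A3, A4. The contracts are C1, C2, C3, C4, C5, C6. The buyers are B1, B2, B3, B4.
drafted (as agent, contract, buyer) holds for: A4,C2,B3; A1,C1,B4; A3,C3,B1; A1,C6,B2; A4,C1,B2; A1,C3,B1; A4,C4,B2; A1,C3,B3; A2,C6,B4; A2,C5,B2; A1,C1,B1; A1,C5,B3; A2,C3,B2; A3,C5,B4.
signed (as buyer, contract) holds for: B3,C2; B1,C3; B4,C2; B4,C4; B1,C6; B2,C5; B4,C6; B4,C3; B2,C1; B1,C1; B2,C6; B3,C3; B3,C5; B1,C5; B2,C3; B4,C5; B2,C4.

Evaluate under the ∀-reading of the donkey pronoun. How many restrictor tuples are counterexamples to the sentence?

"him" takes "a buyer" as antecedent and "it" takes "a contract"; both are donkey pronouns co-varying with the restrictor.
Strong reading: for every (a,c,b) with drafted(a,c,b), signed(b,c).
Restrictor triples: (A1,C1,B1)→signed(B1,C1) ✓  (A1,C1,B4)→signed(B4,C1) ✗  (A1,C3,B1)→signed(B1,C3) ✓  (A1,C3,B3)→signed(B3,C3) ✓  (A1,C5,B3)→signed(B3,C5) ✓  (A1,C6,B2)→signed(B2,C6) ✓  (A2,C3,B2)→signed(B2,C3) ✓  (A2,C5,B2)→signed(B2,C5) ✓  (A2,C6,B4)→signed(B4,C6) ✓  (A3,C3,B1)→signed(B1,C3) ✓  (A3,C5,B4)→signed(B4,C5) ✓  (A4,C1,B2)→signed(B2,C1) ✓  (A4,C2,B3)→signed(B3,C2) ✓  (A4,C4,B2)→signed(B2,C4) ✓
Counterexamples (restrictor triples failing the scope): 1.

1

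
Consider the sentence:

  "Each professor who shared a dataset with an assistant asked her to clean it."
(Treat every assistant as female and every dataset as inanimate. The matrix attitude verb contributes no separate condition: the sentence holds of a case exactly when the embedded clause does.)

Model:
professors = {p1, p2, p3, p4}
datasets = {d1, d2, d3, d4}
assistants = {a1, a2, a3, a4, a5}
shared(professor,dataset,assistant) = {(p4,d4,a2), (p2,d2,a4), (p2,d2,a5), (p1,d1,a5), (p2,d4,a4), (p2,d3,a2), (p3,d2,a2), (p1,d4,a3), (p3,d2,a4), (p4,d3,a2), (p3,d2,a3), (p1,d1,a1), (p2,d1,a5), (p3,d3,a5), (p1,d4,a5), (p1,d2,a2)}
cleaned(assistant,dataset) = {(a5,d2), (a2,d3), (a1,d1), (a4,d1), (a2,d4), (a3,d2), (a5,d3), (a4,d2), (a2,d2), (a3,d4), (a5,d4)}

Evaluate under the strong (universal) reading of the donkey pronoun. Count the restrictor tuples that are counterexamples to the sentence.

3

"her" takes "an assistant" as antecedent and "it" takes "a dataset"; both are donkey pronouns co-varying with the restrictor.
Strong reading: for every (p,d,a) with shared(p,d,a), cleaned(a,d).
Restrictor triples: (p1,d1,a1)→cleaned(a1,d1) ✓  (p1,d1,a5)→cleaned(a5,d1) ✗  (p1,d2,a2)→cleaned(a2,d2) ✓  (p1,d4,a3)→cleaned(a3,d4) ✓  (p1,d4,a5)→cleaned(a5,d4) ✓  (p2,d1,a5)→cleaned(a5,d1) ✗  (p2,d2,a4)→cleaned(a4,d2) ✓  (p2,d2,a5)→cleaned(a5,d2) ✓  (p2,d3,a2)→cleaned(a2,d3) ✓  (p2,d4,a4)→cleaned(a4,d4) ✗  (p3,d2,a2)→cleaned(a2,d2) ✓  (p3,d2,a3)→cleaned(a3,d2) ✓  (p3,d2,a4)→cleaned(a4,d2) ✓  (p3,d3,a5)→cleaned(a5,d3) ✓  (p4,d3,a2)→cleaned(a2,d3) ✓  (p4,d4,a2)→cleaned(a2,d4) ✓
Counterexamples (restrictor triples failing the scope): 3.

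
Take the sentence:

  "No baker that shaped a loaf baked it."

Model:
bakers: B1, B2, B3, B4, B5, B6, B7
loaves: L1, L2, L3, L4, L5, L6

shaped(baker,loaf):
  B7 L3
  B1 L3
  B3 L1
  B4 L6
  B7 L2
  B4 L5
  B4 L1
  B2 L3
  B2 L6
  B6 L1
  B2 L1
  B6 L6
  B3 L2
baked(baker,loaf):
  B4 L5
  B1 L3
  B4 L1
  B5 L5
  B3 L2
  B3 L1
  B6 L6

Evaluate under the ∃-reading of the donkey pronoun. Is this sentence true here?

False

"it" takes "a loaf" as antecedent — a donkey pronoun bound across the clause boundary.
Truth condition: for no (b,l) with shaped(b,l) does baked(b,l) hold.
Restrictor pairs — does the scope hold? (B1,L3):holds  (B2,L1):fails  (B2,L3):fails  (B2,L6):fails  (B3,L1):holds  (B3,L2):holds  (B4,L1):holds  (B4,L5):holds  (B4,L6):fails  (B6,L1):fails  (B6,L6):holds  (B7,L2):fails  (B7,L3):fails
Scope holds for 6 pair(s), so the sentence is false.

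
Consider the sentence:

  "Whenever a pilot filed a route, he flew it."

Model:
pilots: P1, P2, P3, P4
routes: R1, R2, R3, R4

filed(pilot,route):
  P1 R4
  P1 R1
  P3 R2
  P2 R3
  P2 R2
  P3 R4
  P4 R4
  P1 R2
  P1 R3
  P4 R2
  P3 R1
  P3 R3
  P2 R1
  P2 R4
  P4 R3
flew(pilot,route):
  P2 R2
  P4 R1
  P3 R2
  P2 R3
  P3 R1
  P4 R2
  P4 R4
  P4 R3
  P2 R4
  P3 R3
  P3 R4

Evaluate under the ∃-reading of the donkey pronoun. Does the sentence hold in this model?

"it" takes "a route" as antecedent — a donkey pronoun bound across the clause boundary.
Weak reading: every pilot p with some filed-route has at least one filed-route r such that flew(p,r).
Per pilot: P1:✗  P2:✓  P3:✓  P4:✓
P1 has no witness among its filed-routes.

False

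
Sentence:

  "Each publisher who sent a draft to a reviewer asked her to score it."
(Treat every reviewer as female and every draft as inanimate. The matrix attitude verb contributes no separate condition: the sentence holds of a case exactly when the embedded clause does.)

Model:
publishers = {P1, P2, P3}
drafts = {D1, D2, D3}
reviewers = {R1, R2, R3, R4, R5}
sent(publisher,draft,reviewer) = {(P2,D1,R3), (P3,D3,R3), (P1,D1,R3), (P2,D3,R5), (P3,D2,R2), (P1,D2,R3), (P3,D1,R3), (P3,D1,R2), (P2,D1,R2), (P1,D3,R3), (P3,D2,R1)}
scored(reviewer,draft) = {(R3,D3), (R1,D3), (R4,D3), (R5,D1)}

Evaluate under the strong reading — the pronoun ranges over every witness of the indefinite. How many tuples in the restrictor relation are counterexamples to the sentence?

9

"her" takes "a reviewer" as antecedent and "it" takes "a draft"; both are donkey pronouns co-varying with the restrictor.
Strong reading: for every (p,d,r) with sent(p,d,r), scored(r,d).
Restrictor triples: (P1,D1,R3)→scored(R3,D1) ✗  (P1,D2,R3)→scored(R3,D2) ✗  (P1,D3,R3)→scored(R3,D3) ✓  (P2,D1,R2)→scored(R2,D1) ✗  (P2,D1,R3)→scored(R3,D1) ✗  (P2,D3,R5)→scored(R5,D3) ✗  (P3,D1,R2)→scored(R2,D1) ✗  (P3,D1,R3)→scored(R3,D1) ✗  (P3,D2,R1)→scored(R1,D2) ✗  (P3,D2,R2)→scored(R2,D2) ✗  (P3,D3,R3)→scored(R3,D3) ✓
Counterexamples (restrictor triples failing the scope): 9.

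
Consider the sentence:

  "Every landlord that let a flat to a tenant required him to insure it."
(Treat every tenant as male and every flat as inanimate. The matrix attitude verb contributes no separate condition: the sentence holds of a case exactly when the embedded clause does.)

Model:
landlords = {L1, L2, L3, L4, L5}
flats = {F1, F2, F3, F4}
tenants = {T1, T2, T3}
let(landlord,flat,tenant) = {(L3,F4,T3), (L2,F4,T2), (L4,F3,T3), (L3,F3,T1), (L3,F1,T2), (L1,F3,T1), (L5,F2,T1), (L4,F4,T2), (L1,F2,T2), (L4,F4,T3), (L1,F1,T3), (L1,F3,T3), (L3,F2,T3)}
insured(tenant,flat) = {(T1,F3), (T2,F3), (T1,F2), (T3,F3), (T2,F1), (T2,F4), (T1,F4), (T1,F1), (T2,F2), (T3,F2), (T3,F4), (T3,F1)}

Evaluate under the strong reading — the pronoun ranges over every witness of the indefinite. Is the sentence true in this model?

"him" takes "a tenant" as antecedent and "it" takes "a flat"; both are donkey pronouns co-varying with the restrictor.
Strong reading: for every (l,f,t) with let(l,f,t), insured(t,f).
Restrictor triples: (L1,F1,T3)→insured(T3,F1) ✓  (L1,F2,T2)→insured(T2,F2) ✓  (L1,F3,T1)→insured(T1,F3) ✓  (L1,F3,T3)→insured(T3,F3) ✓  (L2,F4,T2)→insured(T2,F4) ✓  (L3,F1,T2)→insured(T2,F1) ✓  (L3,F2,T3)→insured(T3,F2) ✓  (L3,F3,T1)→insured(T1,F3) ✓  (L3,F4,T3)→insured(T3,F4) ✓  (L4,F3,T3)→insured(T3,F3) ✓  (L4,F4,T2)→insured(T2,F4) ✓  (L4,F4,T3)→insured(T3,F4) ✓  (L5,F2,T1)→insured(T1,F2) ✓
Every restrictor triple satisfies the scope.

True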